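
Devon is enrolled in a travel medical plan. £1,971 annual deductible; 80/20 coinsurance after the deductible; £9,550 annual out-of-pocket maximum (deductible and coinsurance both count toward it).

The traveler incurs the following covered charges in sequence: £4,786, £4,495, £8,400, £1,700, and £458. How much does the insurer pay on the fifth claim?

Claim 1 — £4,786: £1,971 to deductible, leaving £2,815; traveler's 20% is £563. Cost to traveler: £2,534. OOP to date £2,534. Insurer: £4,786 − £2,534 = £2,252.
Claim 2 — £4,495: 20% coinsurance on £4,495 = £899. Cost to traveler: £899. OOP to date £3,433. Insurer: £4,495 − £899 = £3,596.
Claim 3 — £8,400: deductible already satisfied, so traveler's share is 20% × £8,400 = £1,680. Traveler pays £1,680; OOP now £5,113. Insurer: £8,400 − £1,680 = £6,720.
Claim 4 — £1,700: 20% coinsurance on £1,700 = £340. Cost to traveler: £340. OOP to date £5,453. Insurer: £1,700 − £340 = £1,360.
Claim 5 — £458: deductible already satisfied, so traveler's share is 20% × £458 = £91.60. Traveler owes £91.60 (running OOP £5,544.60). Plan pays £458 − £91.60 = £366.40.

£366.40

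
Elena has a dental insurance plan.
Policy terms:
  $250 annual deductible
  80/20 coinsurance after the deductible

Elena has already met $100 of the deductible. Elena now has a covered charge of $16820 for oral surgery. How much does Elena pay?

Remaining deductible: $250 − $100 = $150.
The remaining $16670 (= $16820 − $150) moves to coinsurance.
Coinsurance: $16670 × 20% = $3334.
Patient responsibility: $150 + $3334 = $3484.

$3484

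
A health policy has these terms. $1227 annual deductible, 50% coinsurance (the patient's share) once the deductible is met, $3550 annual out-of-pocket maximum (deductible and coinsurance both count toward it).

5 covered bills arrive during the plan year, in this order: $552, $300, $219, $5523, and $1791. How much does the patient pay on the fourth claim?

$2479

Bill 1, $552: all of it applies to the deductible. Patient owes $552 (running OOP $552).
Bill 2, $300: entire amount goes to the deductible. Cost to patient: $300. OOP to date $852.
Bill 3, $219: fully absorbed by the deductible. Cost to patient: $219. OOP to date $1071.
Bill 4, $5523: deductible takes $156, $5367 remains; coinsurance $5367 × 50% = $2683.50. Deductible plus coinsurance: $156 + $2683.50 = $2839.50. OOP would hit $3910.50 > $3550, so the cap limits the patient to $3550 − $1071 = $2479.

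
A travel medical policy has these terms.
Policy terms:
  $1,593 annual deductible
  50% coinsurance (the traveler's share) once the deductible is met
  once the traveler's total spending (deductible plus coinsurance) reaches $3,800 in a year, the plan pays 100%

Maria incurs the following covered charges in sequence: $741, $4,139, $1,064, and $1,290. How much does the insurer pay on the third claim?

#1 ($741): fully absorbed by the deductible. Cost to traveler: $741. OOP to date $741. Insurer: $741 − $741 = $0.
#2 ($4,139): $852 finishes the deductible; $3,287 goes to coinsurance; coinsurance $3,287 × 50% = $1,643.50. Traveler pays $2,495.50; OOP now $3,236.50. Insurer: $4,139 − $2,495.50 = $1,643.50.
#3 ($1,064): deductible already satisfied, so traveler's share is 50% × $1,064 = $532. Cost to traveler: $532. OOP to date $3,768.50. Insurer: $1,064 − $532 = $532.

$532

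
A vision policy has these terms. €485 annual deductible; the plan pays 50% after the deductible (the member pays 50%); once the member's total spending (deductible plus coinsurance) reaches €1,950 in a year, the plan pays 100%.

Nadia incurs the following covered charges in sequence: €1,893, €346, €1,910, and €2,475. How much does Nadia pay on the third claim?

€588

#1 (€1,893): €485 finishes the deductible; €1,408 goes to coinsurance; 50% of €1,408 = €704. Cost to member: €1,189. OOP to date €1,189.
#2 (€346): 50% coinsurance on €346 = €173. Member pays €173; OOP now €1,362.
#3 (€1,910): deductible met; 50% of €1,910 = €955. That would push OOP to €2,317, over the €1,950 cap, so member pays €1,950 − €1,362 = €588.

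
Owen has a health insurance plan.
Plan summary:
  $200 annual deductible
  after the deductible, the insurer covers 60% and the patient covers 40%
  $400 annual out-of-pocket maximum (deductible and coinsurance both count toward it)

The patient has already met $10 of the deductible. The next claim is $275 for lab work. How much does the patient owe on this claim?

$224

Deductible still to meet: $200 − $10 = $190.
After the $190 deductible portion, $275 − $190 = $85 is subject to coinsurance.
Coinsurance: $85 × 40% = $34.
Patient responsibility before any cap: $190 + $34 = $224.
Year-to-date out-of-pocket becomes $10 + $224 = $234, still under the $400 maximum, so no cap applies.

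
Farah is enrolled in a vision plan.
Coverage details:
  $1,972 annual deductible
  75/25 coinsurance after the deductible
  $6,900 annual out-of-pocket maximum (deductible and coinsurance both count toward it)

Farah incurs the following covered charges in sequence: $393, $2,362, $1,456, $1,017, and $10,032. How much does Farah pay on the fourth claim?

$254.25

Claim 1 ($393): entire amount goes to the deductible. Member owes $393 (running OOP $393).
Claim 2 ($2,362): $1,579 to deductible, leaving $783; 25% of $783 = $195.75. Member owes $1,774.75 (running OOP $2,167.75).
Claim 3 ($1,456): deductible met; 25% of $1,456 = $364. Cost to member: $364. OOP to date $2,531.75.
Claim 4 ($1,017): deductible already satisfied, so member's share is 25% × $1,017 = $254.25. Member pays $254.25; OOP now $2,786.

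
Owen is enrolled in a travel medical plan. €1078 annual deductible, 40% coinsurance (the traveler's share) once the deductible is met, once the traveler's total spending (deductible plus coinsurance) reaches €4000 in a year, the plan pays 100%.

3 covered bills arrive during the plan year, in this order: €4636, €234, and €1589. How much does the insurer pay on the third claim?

€953.40

#1 (€4636): deductible takes €1078, €3558 remains; traveler's 40% is €1423.20. Traveler pays €2501.20; OOP now €2501.20. Plan pays €4636 − €2501.20 = €2134.80.
#2 (€234): 40% coinsurance on €234 = €93.60. Traveler pays €93.60; OOP now €2594.80. Plan pays €234 − €93.60 = €140.40.
#3 (€1589): deductible already satisfied, so traveler's share is 40% × €1589 = €635.60. Traveler pays €635.60; OOP now €3230.40. Plan pays €1589 − €635.60 = €953.40.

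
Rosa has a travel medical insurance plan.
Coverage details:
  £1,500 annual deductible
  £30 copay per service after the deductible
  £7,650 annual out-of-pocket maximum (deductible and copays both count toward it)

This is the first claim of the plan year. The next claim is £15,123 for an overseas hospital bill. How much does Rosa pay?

The full £1,500 deductible is still open; £1,500 of this bill applies to it.
That leaves £15,123 − £1,500 = £13,623 for the copay.
Copay on this service: £30.
That puts the traveler's cost at £1,500 + £30 = £1,530 before any cap.
Year-to-date out-of-pocket becomes £0 + £1,530 = £1,530, still under the £7,650 maximum, so no cap applies.

£1,530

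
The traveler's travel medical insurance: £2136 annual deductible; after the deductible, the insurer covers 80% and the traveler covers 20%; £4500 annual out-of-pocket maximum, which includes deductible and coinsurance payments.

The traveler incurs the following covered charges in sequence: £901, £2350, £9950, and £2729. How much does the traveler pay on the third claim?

Bill 1, £901: fully absorbed by the deductible. Traveler owes £901 (running OOP £901).
Bill 2, £2350: £1235 to deductible, leaving £1115; 20% of £1115 = £223. Cost to traveler: £1458. OOP to date £2359.
Bill 3, £9950: deductible already satisfied, so traveler's share is 20% × £9950 = £1990. Cost to traveler: £1990. OOP to date £4349.

£1990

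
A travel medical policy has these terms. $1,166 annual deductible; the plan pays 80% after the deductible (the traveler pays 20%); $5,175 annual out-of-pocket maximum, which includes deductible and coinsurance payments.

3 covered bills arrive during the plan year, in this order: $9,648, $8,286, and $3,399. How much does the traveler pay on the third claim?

#1 ($9,648): $1,166 to deductible, leaving $8,482; traveler's 20% is $1,696.40. Cost to traveler: $2,862.40. OOP to date $2,862.40.
#2 ($8,286): 20% coinsurance on $8,286 = $1,657.20. Traveler pays $1,657.20; OOP now $4,519.60.
#3 ($3,399): 20% coinsurance on $3,399 = $679.80. OOP would hit $5,199.40 > $5,175, so the cap limits the traveler to $5,175 − $4,519.60 = $655.40.

$655.40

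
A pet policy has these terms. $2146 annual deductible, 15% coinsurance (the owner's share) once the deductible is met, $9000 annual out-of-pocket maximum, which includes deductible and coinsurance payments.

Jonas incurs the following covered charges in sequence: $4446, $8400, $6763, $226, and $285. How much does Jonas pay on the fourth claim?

#1 ($4446): deductible takes $2146, $2300 remains; coinsurance $2300 × 15% = $345. Owner pays $2491; OOP now $2491.
#2 ($8400): 15% coinsurance on $8400 = $1260. Owner pays $1260; OOP now $3751.
#3 ($6763): 15% coinsurance on $6763 = $1014.45. Owner owes $1014.45 (running OOP $4765.45).
#4 ($226): 15% coinsurance on $226 = $33.90. Owner owes $33.90 (running OOP $4799.35).

$33.90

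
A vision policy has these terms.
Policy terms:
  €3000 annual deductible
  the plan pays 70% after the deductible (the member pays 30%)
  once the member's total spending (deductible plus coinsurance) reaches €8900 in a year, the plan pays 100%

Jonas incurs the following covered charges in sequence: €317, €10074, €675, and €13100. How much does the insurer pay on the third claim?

€472.50

#1 (€317): fully absorbed by the deductible. Member pays €317; OOP now €317. Insurer: €317 − €317 = €0.
#2 (€10074): deductible takes €2683, €7391 remains; member's 30% is €2217.30. Cost to member: €4900.30. OOP to date €5217.30. Plan pays €10074 − €4900.30 = €5173.70.
#3 (€675): deductible met; 30% of €675 = €202.50. Cost to member: €202.50. OOP to date €5419.80. Insurer: €675 − €202.50 = €472.50.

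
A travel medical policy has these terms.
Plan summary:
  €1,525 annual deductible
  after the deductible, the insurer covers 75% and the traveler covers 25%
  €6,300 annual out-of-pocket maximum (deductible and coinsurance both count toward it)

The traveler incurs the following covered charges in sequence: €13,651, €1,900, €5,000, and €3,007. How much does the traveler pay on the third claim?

Claim 1 (€13,651): deductible takes €1,525, €12,126 remains; traveler's 25% is €3,031.50. Traveler pays €4,556.50; OOP now €4,556.50.
Claim 2 (€1,900): deductible already satisfied, so traveler's share is 25% × €1,900 = €475. Cost to traveler: €475. OOP to date €5,031.50.
Claim 3 (€5,000): 25% coinsurance on €5,000 = €1,250. Traveler owes €1,250 (running OOP €6,281.50).

€1,250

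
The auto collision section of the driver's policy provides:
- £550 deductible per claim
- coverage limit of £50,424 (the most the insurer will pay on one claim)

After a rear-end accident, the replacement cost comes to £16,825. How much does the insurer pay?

Less the £550 deductible: £16,825 − £550 = £16,275.
That's under the £50,424 cap, so the insurer reimburses the full £16,275.

£16,275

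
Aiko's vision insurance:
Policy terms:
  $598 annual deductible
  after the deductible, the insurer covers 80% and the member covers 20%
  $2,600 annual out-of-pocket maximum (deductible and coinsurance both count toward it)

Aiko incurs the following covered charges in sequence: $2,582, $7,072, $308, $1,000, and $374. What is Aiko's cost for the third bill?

$61.60

Claim 1 ($2,582): $598 to deductible, leaving $1,984; 20% of $1,984 = $396.80. Member owes $994.80 (running OOP $994.80).
Claim 2 ($7,072): deductible already satisfied, so member's share is 20% × $7,072 = $1,414.40. Member owes $1,414.40 (running OOP $2,409.20).
Claim 3 ($308): deductible already satisfied, so member's share is 20% × $308 = $61.60. Member owes $61.60 (running OOP $2,470.80).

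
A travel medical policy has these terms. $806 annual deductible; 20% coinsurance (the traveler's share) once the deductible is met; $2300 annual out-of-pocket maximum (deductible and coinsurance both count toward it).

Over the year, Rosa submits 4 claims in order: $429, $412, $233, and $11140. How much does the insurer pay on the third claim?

Claim 1 ($429): all of it applies to the deductible. Cost to traveler: $429. OOP to date $429. Plan pays $429 − $429 = $0.
Claim 2 ($412): $377 finishes the deductible; $35 goes to coinsurance; coinsurance $35 × 20% = $7. Traveler pays $384; OOP now $813. Insurer: $412 − $384 = $28.
Claim 3 ($233): deductible met; 20% of $233 = $46.60. Cost to traveler: $46.60. OOP to date $859.60. Plan pays $233 − $46.60 = $186.40.

$186.40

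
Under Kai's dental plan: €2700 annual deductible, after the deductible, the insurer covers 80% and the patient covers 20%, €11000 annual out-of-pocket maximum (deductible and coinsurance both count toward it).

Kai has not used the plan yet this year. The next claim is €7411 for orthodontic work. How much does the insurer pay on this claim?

Nothing has been paid toward the €2700 deductible, so the first €2700 of this charge is applied there.
That leaves €7411 − €2700 = €4711 for coinsurance.
Patient's 20% share of €4711 is €942.20.
So the patient owes €2700 + €942.20 = €3642.20 before any cap.
Cumulative spending €0 + €3642.20 = €3642.20 stays under the €11000 maximum.
The insurer covers the remainder: €7411 − €3642.20 = €3768.80.

€3768.80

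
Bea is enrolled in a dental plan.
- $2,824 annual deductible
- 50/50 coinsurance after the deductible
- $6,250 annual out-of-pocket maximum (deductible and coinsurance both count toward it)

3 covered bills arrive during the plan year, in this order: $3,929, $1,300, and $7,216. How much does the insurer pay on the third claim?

#1 ($3,929): $2,824 finishes the deductible; $1,105 goes to coinsurance; patient's 50% is $552.50. Cost to patient: $3,376.50. OOP to date $3,376.50. Insurer: $3,929 − $3,376.50 = $552.50.
#2 ($1,300): deductible already satisfied, so patient's share is 50% × $1,300 = $650. Patient pays $650; OOP now $4,026.50. Insurer: $1,300 − $650 = $650.
#3 ($7,216): 50% coinsurance on $7,216 = $3,608. Adding that to $4,026.50 gives $7,634.50, past the $6,250 cap; patient pays only $6,250 − $4,026.50 = $2,223.50. Insurer: $7,216 − $2,223.50 = $4,992.50.

$4,992.50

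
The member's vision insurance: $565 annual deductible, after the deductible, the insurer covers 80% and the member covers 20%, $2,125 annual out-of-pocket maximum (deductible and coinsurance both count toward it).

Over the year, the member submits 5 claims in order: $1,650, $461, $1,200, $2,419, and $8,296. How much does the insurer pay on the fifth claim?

#1 ($1,650): $565 to deductible, leaving $1,085; member's 20% is $217. Member pays $782; OOP now $782. Insurer: $1,650 − $782 = $868.
#2 ($461): 20% coinsurance on $461 = $92.20. Member pays $92.20; OOP now $874.20. Insurer: $461 − $92.20 = $368.80.
#3 ($1,200): deductible met; 20% of $1,200 = $240. Member pays $240; OOP now $1,114.20. Insurer: $1,200 − $240 = $960.
#4 ($2,419): deductible already satisfied, so member's share is 20% × $2,419 = $483.80. Cost to member: $483.80. OOP to date $1,598. Insurer: $2,419 − $483.80 = $1,935.20.
#5 ($8,296): deductible already satisfied, so member's share is 20% × $8,296 = $1,659.20. That would push OOP to $3,257.20, over the $2,125 cap, so member pays $2,125 − $1,598 = $527. Plan pays $8,296 − $527 = $7,769.

$7,769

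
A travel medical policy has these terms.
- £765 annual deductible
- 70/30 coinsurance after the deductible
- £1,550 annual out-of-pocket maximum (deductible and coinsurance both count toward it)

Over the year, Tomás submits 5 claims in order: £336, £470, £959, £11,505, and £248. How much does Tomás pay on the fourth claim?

£485

Claim 1 (£336): all of it applies to the deductible. Traveler pays £336; OOP now £336.
Claim 2 (£470): £429 to deductible, leaving £41; 30% of £41 = £12.30. Traveler pays £441.30; OOP now £777.30.
Claim 3 (£959): deductible met; 30% of £959 = £287.70. Traveler pays £287.70; OOP now £1,065.
Claim 4 (£11,505): 30% coinsurance on £11,505 = £3,451.50. That would push OOP to £4,516.50, over the £1,550 cap, so traveler pays £1,550 − £1,065 = £485.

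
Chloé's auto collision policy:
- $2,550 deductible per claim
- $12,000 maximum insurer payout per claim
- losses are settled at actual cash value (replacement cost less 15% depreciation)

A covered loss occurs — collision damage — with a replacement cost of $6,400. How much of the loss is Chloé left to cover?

Actual cash value after 15% depreciation: $6,400 × 85% = $5,440.
Subtract the deductible: $5,440 − $2,550 = $2,890.
$2,890 is within the $12,000 limit, so the insurer pays $2,890.
Out of pocket: $6,400 − $2,890 = $3,510.

$3,510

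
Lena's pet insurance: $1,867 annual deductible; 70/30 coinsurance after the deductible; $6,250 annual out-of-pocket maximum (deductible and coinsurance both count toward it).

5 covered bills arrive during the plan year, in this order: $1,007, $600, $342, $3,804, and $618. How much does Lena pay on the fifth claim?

Bill 1, $1,007: entire amount goes to the deductible. Owner pays $1,007; OOP now $1,007.
Bill 2, $600: all of it applies to the deductible. Owner pays $600; OOP now $1,607.
Bill 3, $342: deductible takes $260, $82 remains; 30% of $82 = $24.60. Owner pays $284.60; OOP now $1,891.60.
Bill 4, $3,804: 30% coinsurance on $3,804 = $1,141.20. Owner owes $1,141.20 (running OOP $3,032.80).
Bill 5, $618: deductible already satisfied, so owner's share is 30% × $618 = $185.40. Cost to owner: $185.40. OOP to date $3,218.20.

$185.40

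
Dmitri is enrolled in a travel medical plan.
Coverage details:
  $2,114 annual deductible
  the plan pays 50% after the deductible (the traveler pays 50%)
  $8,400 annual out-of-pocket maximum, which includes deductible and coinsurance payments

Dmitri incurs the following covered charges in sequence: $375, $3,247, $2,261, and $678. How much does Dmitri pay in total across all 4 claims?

#1 ($375): all of it applies to the deductible. Traveler owes $375 (running OOP $375).
#2 ($3,247): $1,739 finishes the deductible; $1,508 goes to coinsurance; coinsurance $1,508 × 50% = $754. Traveler pays $2,493; OOP now $2,868.
#3 ($2,261): 50% coinsurance on $2,261 = $1,130.50. Traveler pays $1,130.50; OOP now $3,998.50.
#4 ($678): deductible met; 50% of $678 = $339. Traveler owes $339 (running OOP $4,337.50).
Summing the traveler's payments: $375 + $2,493 + $1,130.50 + $339 = $4,337.50.

$4,337.50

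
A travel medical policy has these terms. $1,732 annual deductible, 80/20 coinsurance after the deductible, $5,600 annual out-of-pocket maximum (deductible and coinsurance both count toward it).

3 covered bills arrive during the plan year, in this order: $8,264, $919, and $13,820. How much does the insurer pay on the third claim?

$11,442.20

#1 ($8,264): $1,732 finishes the deductible; $6,532 goes to coinsurance; coinsurance $6,532 × 20% = $1,306.40. Cost to traveler: $3,038.40. OOP to date $3,038.40. Plan pays $8,264 − $3,038.40 = $5,225.60.
#2 ($919): 20% coinsurance on $919 = $183.80. Traveler pays $183.80; OOP now $3,222.20. Insurer: $919 − $183.80 = $735.20.
#3 ($13,820): deductible already satisfied, so traveler's share is 20% × $13,820 = $2,764. That would push OOP to $5,986.20, over the $5,600 cap, so traveler pays $5,600 − $3,222.20 = $2,377.80. Plan pays $13,820 − $2,377.80 = $11,442.20.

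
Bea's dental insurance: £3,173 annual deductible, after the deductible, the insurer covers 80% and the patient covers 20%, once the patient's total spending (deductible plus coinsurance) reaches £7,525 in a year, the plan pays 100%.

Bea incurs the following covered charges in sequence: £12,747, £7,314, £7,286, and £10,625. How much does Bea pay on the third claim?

Bill 1, £12,747: £3,173 to deductible, leaving £9,574; coinsurance £9,574 × 20% = £1,914.80. Patient owes £5,087.80 (running OOP £5,087.80).
Bill 2, £7,314: 20% coinsurance on £7,314 = £1,462.80. Patient owes £1,462.80 (running OOP £6,550.60).
Bill 3, £7,286: 20% coinsurance on £7,286 = £1,457.20. OOP would hit £8,007.80 > £7,525, so the cap limits the patient to £7,525 − £6,550.60 = £974.40.

£974.40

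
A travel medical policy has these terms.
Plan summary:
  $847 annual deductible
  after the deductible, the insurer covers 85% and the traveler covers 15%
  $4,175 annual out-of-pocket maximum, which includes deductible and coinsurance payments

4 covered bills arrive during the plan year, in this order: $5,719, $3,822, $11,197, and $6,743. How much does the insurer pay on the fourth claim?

Claim 1 ($5,719): $847 to deductible, leaving $4,872; coinsurance $4,872 × 15% = $730.80. Cost to traveler: $1,577.80. OOP to date $1,577.80. Insurer: $5,719 − $1,577.80 = $4,141.20.
Claim 2 ($3,822): 15% coinsurance on $3,822 = $573.30. Cost to traveler: $573.30. OOP to date $2,151.10. Plan pays $3,822 − $573.30 = $3,248.70.
Claim 3 ($11,197): deductible met; 15% of $11,197 = $1,679.55. Cost to traveler: $1,679.55. OOP to date $3,830.65. Plan pays $11,197 − $1,679.55 = $9,517.45.
Claim 4 ($6,743): deductible met; 15% of $6,743 = $1,011.45. OOP would hit $4,842.10 > $4,175, so the cap limits the traveler to $4,175 − $3,830.65 = $344.35. Insurer: $6,743 − $344.35 = $6,398.65.

$6,398.65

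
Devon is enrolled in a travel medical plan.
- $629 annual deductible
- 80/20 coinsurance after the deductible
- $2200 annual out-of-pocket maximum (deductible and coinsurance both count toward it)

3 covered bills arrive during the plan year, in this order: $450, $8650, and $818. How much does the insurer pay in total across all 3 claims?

Bill 1, $450: fully absorbed by the deductible. Cost to traveler: $450. OOP to date $450. Insurer: $450 − $450 = $0.
Bill 2, $8650: $179 to deductible, leaving $8471; coinsurance $8471 × 20% = $1694.20. Claim cost before the cap: $179 + $1694.20 = $1873.20. That would push OOP to $2323.20, over the $2200 cap, so traveler pays $2200 − $450 = $1750. Insurer: $8650 − $1750 = $6900.
Bill 3, $818: deductible already satisfied, so traveler's share is 20% × $818 = $163.60. That would push OOP to $2363.60, over the $2200 cap, so traveler pays $2200 − $2200 = $0. Plan pays $818 − $0 = $818.
Insurer total = bills − traveler's total = $9918 − $2200 = $7718.

$7718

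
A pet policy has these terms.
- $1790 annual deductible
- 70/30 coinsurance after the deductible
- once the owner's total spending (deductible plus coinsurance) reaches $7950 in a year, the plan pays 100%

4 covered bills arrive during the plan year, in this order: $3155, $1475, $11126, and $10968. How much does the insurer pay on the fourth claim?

Bill 1, $3155: $1790 finishes the deductible; $1365 goes to coinsurance; owner's 30% is $409.50. Cost to owner: $2199.50. OOP to date $2199.50. Plan pays $3155 − $2199.50 = $955.50.
Bill 2, $1475: deductible already satisfied, so owner's share is 30% × $1475 = $442.50. Owner owes $442.50 (running OOP $2642). Plan pays $1475 − $442.50 = $1032.50.
Bill 3, $11126: deductible already satisfied, so owner's share is 30% × $11126 = $3337.80. Cost to owner: $3337.80. OOP to date $5979.80. Insurer: $11126 − $3337.80 = $7788.20.
Bill 4, $10968: 30% coinsurance on $10968 = $3290.40. Adding that to $5979.80 gives $9270.20, past the $7950 cap; owner pays only $7950 − $5979.80 = $1970.20. Plan pays $10968 − $1970.20 = $8997.80.

$8997.80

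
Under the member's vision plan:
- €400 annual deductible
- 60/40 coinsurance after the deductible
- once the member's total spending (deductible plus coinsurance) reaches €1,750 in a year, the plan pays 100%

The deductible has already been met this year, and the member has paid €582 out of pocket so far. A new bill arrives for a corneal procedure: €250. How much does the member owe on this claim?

€100

The deductible is already satisfied, so the full bill goes to coinsurance.
Member's 40% share of €250 is €100.
Year-to-date out-of-pocket becomes €582 + €100 = €682, still under the €1,750 maximum, so no cap applies.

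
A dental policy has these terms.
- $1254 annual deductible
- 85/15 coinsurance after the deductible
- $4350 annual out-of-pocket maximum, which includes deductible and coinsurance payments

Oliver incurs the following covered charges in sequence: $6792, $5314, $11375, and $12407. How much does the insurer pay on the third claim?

$9906.80

Bill 1, $6792: $1254 to deductible, leaving $5538; 15% of $5538 = $830.70. Cost to patient: $2084.70. OOP to date $2084.70. Plan pays $6792 − $2084.70 = $4707.30.
Bill 2, $5314: deductible met; 15% of $5314 = $797.10. Patient pays $797.10; OOP now $2881.80. Plan pays $5314 − $797.10 = $4516.90.
Bill 3, $11375: 15% coinsurance on $11375 = $1706.25. Adding that to $2881.80 gives $4588.05, past the $4350 cap; patient pays only $4350 − $2881.80 = $1468.20. Insurer: $11375 − $1468.20 = $9906.80.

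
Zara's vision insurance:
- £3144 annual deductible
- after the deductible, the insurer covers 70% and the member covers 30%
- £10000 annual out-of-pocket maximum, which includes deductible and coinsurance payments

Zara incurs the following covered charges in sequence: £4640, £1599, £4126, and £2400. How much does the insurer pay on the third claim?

Claim 1 (£4640): £3144 finishes the deductible; £1496 goes to coinsurance; member's 30% is £448.80. Cost to member: £3592.80. OOP to date £3592.80. Insurer: £4640 − £3592.80 = £1047.20.
Claim 2 (£1599): deductible already satisfied, so member's share is 30% × £1599 = £479.70. Member pays £479.70; OOP now £4072.50. Plan pays £1599 − £479.70 = £1119.30.
Claim 3 (£4126): 30% coinsurance on £4126 = £1237.80. Cost to member: £1237.80. OOP to date £5310.30. Plan pays £4126 − £1237.80 = £2888.20.

£2888.20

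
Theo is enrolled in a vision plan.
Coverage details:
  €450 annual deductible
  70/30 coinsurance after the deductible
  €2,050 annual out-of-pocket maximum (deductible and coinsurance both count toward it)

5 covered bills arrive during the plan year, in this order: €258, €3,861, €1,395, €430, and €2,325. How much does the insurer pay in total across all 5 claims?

€6,219

Claim 1 — €258: all of it applies to the deductible. Member owes €258 (running OOP €258). Insurer: €258 − €258 = €0.
Claim 2 — €3,861: deductible takes €192, €3,669 remains; coinsurance €3,669 × 30% = €1,100.70. Member owes €1,292.70 (running OOP €1,550.70). Plan pays €3,861 − €1,292.70 = €2,568.30.
Claim 3 — €1,395: deductible met; 30% of €1,395 = €418.50. Cost to member: €418.50. OOP to date €1,969.20. Plan pays €1,395 − €418.50 = €976.50.
Claim 4 — €430: deductible met; 30% of €430 = €129. That would push OOP to €2,098.20, over the €2,050 cap, so member pays €2,050 − €1,969.20 = €80.80. Plan pays €430 − €80.80 = €349.20.
Claim 5 — €2,325: deductible already satisfied, so member's share is 30% × €2,325 = €697.50. Adding that to €2,050 gives €2,747.50, past the €2,050 cap; member pays only €2,050 − €2,050 = €0. Insurer: €2,325 − €0 = €2,325.
Insurer total: €0 + €2,568.30 + €976.50 + €349.20 + €2,325 = €6,219.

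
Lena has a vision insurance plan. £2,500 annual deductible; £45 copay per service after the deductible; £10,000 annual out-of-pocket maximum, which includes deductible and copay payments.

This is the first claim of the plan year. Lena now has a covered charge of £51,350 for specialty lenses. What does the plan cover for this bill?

Nothing has been paid toward the £2,500 deductible, so the first £2,500 of this charge is applied there.
That leaves £51,350 − £2,500 = £48,850 for the copay.
Copay on this service: £45.
Member responsibility before any cap: £2,500 + £45 = £2,545.
Cumulative spending £0 + £2,545 = £2,545 stays under the £10,000 maximum.
Insurer pays the balance: £51,350 − £2,545 = £48,805.

£48,805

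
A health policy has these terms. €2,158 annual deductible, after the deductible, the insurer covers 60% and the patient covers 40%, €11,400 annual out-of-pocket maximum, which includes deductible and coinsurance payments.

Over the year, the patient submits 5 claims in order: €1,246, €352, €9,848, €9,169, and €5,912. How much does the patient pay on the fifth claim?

€1,859.20

Claim 1 (€1,246): entire amount goes to the deductible. Cost to patient: €1,246. OOP to date €1,246.
Claim 2 (€352): all of it applies to the deductible. Patient owes €352 (running OOP €1,598).
Claim 3 (€9,848): deductible takes €560, €9,288 remains; coinsurance €9,288 × 40% = €3,715.20. Patient pays €4,275.20; OOP now €5,873.20.
Claim 4 (€9,169): deductible met; 40% of €9,169 = €3,667.60. Patient pays €3,667.60; OOP now €9,540.80.
Claim 5 (€5,912): 40% coinsurance on €5,912 = €2,364.80. OOP would hit €11,905.60 > €11,400, so the cap limits the patient to €11,400 − €9,540.80 = €1,859.20.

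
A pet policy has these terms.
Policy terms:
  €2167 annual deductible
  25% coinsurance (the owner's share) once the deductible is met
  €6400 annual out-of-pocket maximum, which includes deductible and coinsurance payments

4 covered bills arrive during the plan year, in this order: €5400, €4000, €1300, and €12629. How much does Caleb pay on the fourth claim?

Bill 1, €5400: €2167 to deductible, leaving €3233; owner's 25% is €808.25. Owner owes €2975.25 (running OOP €2975.25).
Bill 2, €4000: 25% coinsurance on €4000 = €1000. Owner owes €1000 (running OOP €3975.25).
Bill 3, €1300: deductible met; 25% of €1300 = €325. Owner pays €325; OOP now €4300.25.
Bill 4, €12629: 25% coinsurance on €12629 = €3157.25. Adding that to €4300.25 gives €7457.50, past the €6400 cap; owner pays only €6400 − €4300.25 = €2099.75.

€2099.75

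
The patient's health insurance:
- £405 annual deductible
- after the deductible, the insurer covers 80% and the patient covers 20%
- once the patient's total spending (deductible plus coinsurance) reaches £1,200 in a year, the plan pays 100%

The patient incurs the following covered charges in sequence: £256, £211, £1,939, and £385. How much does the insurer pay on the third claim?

Bill 1, £256: fully absorbed by the deductible. Patient pays £256; OOP now £256. Insurer: £256 − £256 = £0.
Bill 2, £211: £149 finishes the deductible; £62 goes to coinsurance; patient's 20% is £12.40. Patient pays £161.40; OOP now £417.40. Insurer: £211 − £161.40 = £49.60.
Bill 3, £1,939: deductible already satisfied, so patient's share is 20% × £1,939 = £387.80. Patient pays £387.80; OOP now £805.20. Plan pays £1,939 − £387.80 = £1,551.20.

£1,551.20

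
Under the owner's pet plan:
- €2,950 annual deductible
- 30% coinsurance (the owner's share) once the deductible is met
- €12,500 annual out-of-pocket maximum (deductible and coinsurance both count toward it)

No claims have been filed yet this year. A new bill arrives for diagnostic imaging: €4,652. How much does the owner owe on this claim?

Nothing has been paid toward the €2,950 deductible, so the first €2,950 of this charge is applied there.
That leaves €4,652 − €2,950 = €1,702 for coinsurance.
30% of €1,702 = €510.60 falls to the owner.
That puts the owner's cost at €2,950 + €510.60 = €3,460.60 before any cap.
Year-to-date out-of-pocket becomes €0 + €3,460.60 = €3,460.60, still under the €12,500 maximum, so no cap applies.

€3,460.60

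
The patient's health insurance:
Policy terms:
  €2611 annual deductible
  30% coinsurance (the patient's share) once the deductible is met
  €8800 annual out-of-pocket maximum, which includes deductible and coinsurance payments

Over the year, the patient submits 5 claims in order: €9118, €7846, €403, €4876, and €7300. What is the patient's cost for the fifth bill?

Bill 1, €9118: €2611 finishes the deductible; €6507 goes to coinsurance; patient's 30% is €1952.10. Patient owes €4563.10 (running OOP €4563.10).
Bill 2, €7846: deductible already satisfied, so patient's share is 30% × €7846 = €2353.80. Patient pays €2353.80; OOP now €6916.90.
Bill 3, €403: deductible met; 30% of €403 = €120.90. Patient pays €120.90; OOP now €7037.80.
Bill 4, €4876: deductible already satisfied, so patient's share is 30% × €4876 = €1462.80. Patient pays €1462.80; OOP now €8500.60.
Bill 5, €7300: 30% coinsurance on €7300 = €2190. That would push OOP to €10690.60, over the €8800 cap, so patient pays €8800 − €8500.60 = €299.40.

€299.40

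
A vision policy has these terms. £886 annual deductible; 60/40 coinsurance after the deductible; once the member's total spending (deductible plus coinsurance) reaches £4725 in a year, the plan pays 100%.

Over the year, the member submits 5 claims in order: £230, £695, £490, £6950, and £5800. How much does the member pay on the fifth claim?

#1 (£230): all of it applies to the deductible. Member owes £230 (running OOP £230).
#2 (£695): deductible takes £656, £39 remains; member's 40% is £15.60. Member owes £671.60 (running OOP £901.60).
#3 (£490): deductible met; 40% of £490 = £196. Cost to member: £196. OOP to date £1097.60.
#4 (£6950): deductible already satisfied, so member's share is 40% × £6950 = £2780. Cost to member: £2780. OOP to date £3877.60.
#5 (£5800): deductible already satisfied, so member's share is 40% × £5800 = £2320. That would push OOP to £6197.60, over the £4725 cap, so member pays £4725 − £3877.60 = £847.40.

£847.40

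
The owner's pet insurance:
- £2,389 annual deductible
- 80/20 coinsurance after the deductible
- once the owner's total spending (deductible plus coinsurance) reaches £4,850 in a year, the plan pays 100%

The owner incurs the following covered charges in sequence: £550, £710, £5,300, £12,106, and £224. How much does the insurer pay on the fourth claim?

Claim 1 — £550: entire amount goes to the deductible. Cost to owner: £550. OOP to date £550. Plan pays £550 − £550 = £0.
Claim 2 — £710: entire amount goes to the deductible. Owner pays £710; OOP now £1,260. Insurer: £710 − £710 = £0.
Claim 3 — £5,300: £1,129 to deductible, leaving £4,171; 20% of £4,171 = £834.20. Owner pays £1,963.20; OOP now £3,223.20. Insurer: £5,300 − £1,963.20 = £3,336.80.
Claim 4 — £12,106: 20% coinsurance on £12,106 = £2,421.20. Adding that to £3,223.20 gives £5,644.40, past the £4,850 cap; owner pays only £4,850 − £3,223.20 = £1,626.80. Plan pays £12,106 − £1,626.80 = £10,479.20.

£10,479.20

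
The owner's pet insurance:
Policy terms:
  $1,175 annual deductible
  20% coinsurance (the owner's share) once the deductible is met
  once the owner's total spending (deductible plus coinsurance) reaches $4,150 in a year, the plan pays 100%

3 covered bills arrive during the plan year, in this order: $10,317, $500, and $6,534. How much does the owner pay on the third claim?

Bill 1, $10,317: $1,175 finishes the deductible; $9,142 goes to coinsurance; owner's 20% is $1,828.40. Owner owes $3,003.40 (running OOP $3,003.40).
Bill 2, $500: 20% coinsurance on $500 = $100. Cost to owner: $100. OOP to date $3,103.40.
Bill 3, $6,534: deductible already satisfied, so owner's share is 20% × $6,534 = $1,306.80. That would push OOP to $4,410.20, over the $4,150 cap, so owner pays $4,150 − $3,103.40 = $1,046.60.

$1,046.60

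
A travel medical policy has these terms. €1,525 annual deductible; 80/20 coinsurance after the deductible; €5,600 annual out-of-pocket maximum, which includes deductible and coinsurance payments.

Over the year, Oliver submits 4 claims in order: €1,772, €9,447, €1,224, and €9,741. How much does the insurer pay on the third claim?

€979.20

Bill 1, €1,772: deductible takes €1,525, €247 remains; traveler's 20% is €49.40. Cost to traveler: €1,574.40. OOP to date €1,574.40. Plan pays €1,772 − €1,574.40 = €197.60.
Bill 2, €9,447: deductible met; 20% of €9,447 = €1,889.40. Traveler owes €1,889.40 (running OOP €3,463.80). Plan pays €9,447 − €1,889.40 = €7,557.60.
Bill 3, €1,224: deductible met; 20% of €1,224 = €244.80. Traveler pays €244.80; OOP now €3,708.60. Insurer: €1,224 − €244.80 = €979.20.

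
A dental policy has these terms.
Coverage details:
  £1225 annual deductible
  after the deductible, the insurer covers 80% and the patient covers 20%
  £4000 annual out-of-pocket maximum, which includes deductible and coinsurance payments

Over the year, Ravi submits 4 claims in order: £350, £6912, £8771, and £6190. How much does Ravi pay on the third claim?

£1567.60

Bill 1, £350: all of it applies to the deductible. Patient pays £350; OOP now £350.
Bill 2, £6912: £875 to deductible, leaving £6037; patient's 20% is £1207.40. Cost to patient: £2082.40. OOP to date £2432.40.
Bill 3, £8771: deductible met; 20% of £8771 = £1754.20. Adding that to £2432.40 gives £4186.60, past the £4000 cap; patient pays only £4000 − £2432.40 = £1567.60.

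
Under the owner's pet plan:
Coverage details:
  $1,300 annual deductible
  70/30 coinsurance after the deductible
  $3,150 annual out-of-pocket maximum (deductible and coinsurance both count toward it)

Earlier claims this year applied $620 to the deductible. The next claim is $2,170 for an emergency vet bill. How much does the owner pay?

Deductible still to meet: $1,300 − $620 = $680.
After the $680 deductible portion, $2,170 − $680 = $1,490 is subject to coinsurance.
Owner's 30% share of $1,490 is $447.
That puts the owner's cost at $680 + $447 = $1,127 before any cap.
Year-to-date out-of-pocket becomes $620 + $1,127 = $1,747, still under the $3,150 maximum, so no cap applies.

$1,127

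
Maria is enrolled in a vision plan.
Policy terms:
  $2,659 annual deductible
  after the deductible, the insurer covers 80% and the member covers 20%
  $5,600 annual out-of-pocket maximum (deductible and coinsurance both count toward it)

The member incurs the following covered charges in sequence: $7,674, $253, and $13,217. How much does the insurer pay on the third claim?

#1 ($7,674): $2,659 to deductible, leaving $5,015; member's 20% is $1,003. Member pays $3,662; OOP now $3,662. Insurer: $7,674 − $3,662 = $4,012.
#2 ($253): 20% coinsurance on $253 = $50.60. Cost to member: $50.60. OOP to date $3,712.60. Insurer: $253 − $50.60 = $202.40.
#3 ($13,217): deductible met; 20% of $13,217 = $2,643.40. Adding that to $3,712.60 gives $6,356, past the $5,600 cap; member pays only $5,600 − $3,712.60 = $1,887.40. Plan pays $13,217 − $1,887.40 = $11,329.60.

$11,329.60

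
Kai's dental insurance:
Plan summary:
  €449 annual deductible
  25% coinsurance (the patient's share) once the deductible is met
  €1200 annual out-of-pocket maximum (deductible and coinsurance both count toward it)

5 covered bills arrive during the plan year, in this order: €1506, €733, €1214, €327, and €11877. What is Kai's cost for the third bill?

Bill 1, €1506: €449 to deductible, leaving €1057; coinsurance €1057 × 25% = €264.25. Patient pays €713.25; OOP now €713.25.
Bill 2, €733: deductible already satisfied, so patient's share is 25% × €733 = €183.25. Patient owes €183.25 (running OOP €896.50).
Bill 3, €1214: deductible met; 25% of €1214 = €303.50. Patient pays €303.50; OOP now €1200.

€303.50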